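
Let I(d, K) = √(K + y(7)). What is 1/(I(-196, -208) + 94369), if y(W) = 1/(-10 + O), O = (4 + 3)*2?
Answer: 377476/35622033475 - 2*I*√831/35622033475 ≈ 1.0597e-5 - 1.6185e-9*I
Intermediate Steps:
O = 14 (O = 7*2 = 14)
y(W) = ¼ (y(W) = 1/(-10 + 14) = 1/4 = ¼)
I(d, K) = √(¼ + K) (I(d, K) = √(K + ¼) = √(¼ + K))
1/(I(-196, -208) + 94369) = 1/(√(1 + 4*(-208))/2 + 94369) = 1/(√(1 - 832)/2 + 94369) = 1/(√(-831)/2 + 94369) = 1/((I*√831)/2 + 94369) = 1/(I*√831/2 + 94369) = 1/(94369 + I*√831/2)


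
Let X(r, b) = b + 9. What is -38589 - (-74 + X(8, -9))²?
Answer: -44065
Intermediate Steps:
X(r, b) = 9 + b
-38589 - (-74 + X(8, -9))² = -38589 - (-74 + (9 - 9))² = -38589 - (-74 + 0)² = -38589 - 1*(-74)² = -38589 - 1*5476 = -38589 - 5476 = -44065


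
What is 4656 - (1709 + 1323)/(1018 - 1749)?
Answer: 3406568/731 ≈ 4660.1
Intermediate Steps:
4656 - (1709 + 1323)/(1018 - 1749) = 4656 - 3032/(-731) = 4656 - 3032*(-1)/731 = 4656 - 1*(-3032/731) = 4656 + 3032/731 = 3406568/731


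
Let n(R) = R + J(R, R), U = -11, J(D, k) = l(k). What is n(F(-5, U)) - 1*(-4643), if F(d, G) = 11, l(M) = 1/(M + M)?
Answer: 102389/22 ≈ 4654.0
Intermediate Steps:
l(M) = 1/(2*M)
J(D, k) = 1/(2*k)
n(R) = R + 1/(2*R)
n(F(-5, U)) - 1*(-4643) = (11 + (½)/11) - 1*(-4643) = (11 + (½)*(1/11)) + 4643 = (11 + 1/22) + 4643 = 243/22 + 4643 = 102389/22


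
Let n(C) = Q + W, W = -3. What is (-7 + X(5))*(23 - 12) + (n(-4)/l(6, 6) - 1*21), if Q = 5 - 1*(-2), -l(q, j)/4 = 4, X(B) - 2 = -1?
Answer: -349/4 ≈ -87.250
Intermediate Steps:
X(B) = 1 (X(B) = 2 - 1 = 1)
l(q, j) = -16 (l(q, j) = -4*4 = -16)
Q = 7 (Q = 5 + 2 = 7)
n(C) = 4 (n(C) = 7 - 3 = 4)
(-7 + X(5))*(23 - 12) + (n(-4)/l(6, 6) - 1*21) = (-7 + 1)*(23 - 12) + (4/(-16) - 1*21) = -6*11 + (4*(-1/16) - 21) = -66 + (-1/4 - 21) = -66 - 85/4 = -349/4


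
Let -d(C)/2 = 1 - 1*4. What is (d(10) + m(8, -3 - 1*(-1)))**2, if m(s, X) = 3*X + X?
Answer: 4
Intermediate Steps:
m(s, X) = 4*X
d(C) = 6 (d(C) = -2*(1 - 1*4) = -2*(1 - 4) = -2*(-3) = 6)
(d(10) + m(8, -3 - 1*(-1)))**2 = (6 + 4*(-3 - 1*(-1)))**2 = (6 + 4*(-3 + 1))**2 = (6 + 4*(-2))**2 = (6 - 8)**2 = (-2)**2 = 4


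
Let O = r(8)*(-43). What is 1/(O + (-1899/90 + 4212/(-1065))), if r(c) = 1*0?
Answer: -710/17789 ≈ -0.039912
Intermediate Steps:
r(c) = 0
O = 0 (O = 0*(-43) = 0)
1/(O + (-1899/90 + 4212/(-1065))) = 1/(0 + (-1899/90 + 4212/(-1065))) = 1/(0 + (-1899*1/90 + 4212*(-1/1065))) = 1/(0 + (-211/10 - 1404/355)) = 1/(0 - 17789/710) = 1/(-17789/710) = -710/17789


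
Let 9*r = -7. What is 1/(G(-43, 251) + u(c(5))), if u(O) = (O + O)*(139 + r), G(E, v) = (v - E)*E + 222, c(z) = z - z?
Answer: -1/12420 ≈ -8.0515e-5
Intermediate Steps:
c(z) = 0
r = -7/9 (r = (⅑)*(-7) = -7/9 ≈ -0.77778)
G(E, v) = 222 + E*(v - E) (G(E, v) = E*(v - E) + 222 = 222 + E*(v - E))
u(O) = 2488*O/9 (u(O) = (O + O)*(139 - 7/9) = (2*O)*(1244/9) = 2488*O/9)
1/(G(-43, 251) + u(c(5))) = 1/((222 - 1*(-43)² - 43*251) + (2488/9)*0) = 1/((222 - 1*1849 - 10793) + 0) = 1/((222 - 1849 - 10793) + 0) = 1/(-12420 + 0) = 1/(-12420) = -1/12420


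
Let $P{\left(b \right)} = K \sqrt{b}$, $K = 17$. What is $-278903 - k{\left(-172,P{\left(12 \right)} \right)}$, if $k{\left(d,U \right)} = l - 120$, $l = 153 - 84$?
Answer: $-278852$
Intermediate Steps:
$P{\left(b \right)} = 17 \sqrt{b}$
$l = 69$
$k{\left(d,U \right)} = -51$ ($k{\left(d,U \right)} = 69 - 120 = -51$)
$-278903 - k{\left(-172,P{\left(12 \right)} \right)} = -278903 - -51 = -278903 + 51 = -278852$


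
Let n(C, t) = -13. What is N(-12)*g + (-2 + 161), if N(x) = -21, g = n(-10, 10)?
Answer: 432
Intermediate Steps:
g = -13
N(-12)*g + (-2 + 161) = -21*(-13) + (-2 + 161) = 273 + 159 = 432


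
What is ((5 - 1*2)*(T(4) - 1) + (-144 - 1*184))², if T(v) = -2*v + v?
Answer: 117649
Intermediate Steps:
T(v) = -v
((5 - 1*2)*(T(4) - 1) + (-144 - 1*184))² = ((5 - 1*2)*(-1*4 - 1) + (-144 - 1*184))² = ((5 - 2)*(-4 - 1) + (-144 - 184))² = (3*(-5) - 328)² = (-15 - 328)² = (-343)² = 117649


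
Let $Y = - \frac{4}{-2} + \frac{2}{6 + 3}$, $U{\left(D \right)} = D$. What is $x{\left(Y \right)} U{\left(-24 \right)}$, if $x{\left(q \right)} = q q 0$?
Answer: $0$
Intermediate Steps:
$Y = \frac{20}{9}$ ($Y = \left(-4\right) \left(- \frac{1}{2}\right) + \frac{2}{9} = 2 + 2 \cdot \frac{1}{9} = 2 + \frac{2}{9} = \frac{20}{9} \approx 2.2222$)
$x{\left(q \right)} = 0$ ($x{\left(q \right)} = q^{2} \cdot 0 = 0$)
$x{\left(Y \right)} U{\left(-24 \right)} = 0 \left(-24\right) = 0$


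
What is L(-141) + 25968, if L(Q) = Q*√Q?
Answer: 25968 - 141*I*√141 ≈ 25968.0 - 1674.3*I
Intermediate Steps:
L(Q) = Q^(3/2)
L(-141) + 25968 = (-141)^(3/2) + 25968 = -141*I*√141 + 25968 = 25968 - 141*I*√141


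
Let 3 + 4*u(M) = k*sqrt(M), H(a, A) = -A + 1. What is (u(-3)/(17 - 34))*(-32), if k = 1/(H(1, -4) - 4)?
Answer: -24/17 + 8*I*sqrt(3)/17 ≈ -1.4118 + 0.81508*I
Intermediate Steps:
H(a, A) = 1 - A
k = 1 (k = 1/((1 - 1*(-4)) - 4) = 1/((1 + 4) - 4) = 1/(5 - 4) = 1/1 = 1)
u(M) = -3/4 + sqrt(M)/4 (u(M) = -3/4 + (1*sqrt(M))/4 = -3/4 + sqrt(M)/4)
(u(-3)/(17 - 34))*(-32) = ((-3/4 + sqrt(-3)/4)/(17 - 34))*(-32) = ((-3/4 + (I*sqrt(3))/4)/(-17))*(-32) = -(-3/4 + I*sqrt(3)/4)/17*(-32) = (3/68 - I*sqrt(3)/68)*(-32) = -24/17 + 8*I*sqrt(3)/17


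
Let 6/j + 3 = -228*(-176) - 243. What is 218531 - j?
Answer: 1452575556/6647 ≈ 2.1853e+5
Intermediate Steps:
j = 1/6647 (j = 6/(-3 + (-228*(-176) - 243)) = 6/(-3 + (40128 - 243)) = 6/(-3 + 39885) = 6/39882 = 6*(1/39882) = 1/6647 ≈ 0.00015044)
218531 - j = 218531 - 1*1/6647 = 218531 - 1/6647 = 1452575556/6647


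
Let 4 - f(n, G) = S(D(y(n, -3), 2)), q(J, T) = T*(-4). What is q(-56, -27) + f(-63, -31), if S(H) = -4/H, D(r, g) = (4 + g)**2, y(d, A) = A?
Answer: 1009/9 ≈ 112.11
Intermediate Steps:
q(J, T) = -4*T
f(n, G) = 37/9 (f(n, G) = 4 - (-4)/((4 + 2)**2) = 4 - (-4)/(6**2) = 4 - (-4)/36 = 4 - 1*(-1/9) = 4 + 1/9 = 37/9)
q(-56, -27) + f(-63, -31) = -4*(-27) + 37/9 = 108 + 37/9 = 1009/9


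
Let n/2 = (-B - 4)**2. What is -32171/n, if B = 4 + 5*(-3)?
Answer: -32171/98 ≈ -328.28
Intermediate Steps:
B = -11 (B = 4 - 15 = -11)
n = 98 (n = 2*(-1*(-11) - 4)**2 = 2*(11 - 4)**2 = 2*7**2 = 2*49 = 98)
-32171/n = -32171/98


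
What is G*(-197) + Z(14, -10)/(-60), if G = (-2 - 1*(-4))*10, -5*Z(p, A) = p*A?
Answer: -59107/15 ≈ -3940.5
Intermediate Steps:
Z(p, A) = -A*p/5 (Z(p, A) = -p*A/5 = -A*p/5)
G = 20 (G = (-2 + 4)*10 = 2*10 = 20)
G*(-197) + Z(14, -10)/(-60) = 20*(-197) - ⅕*(-10)*14/(-60) = -3940 + 28*(-1/60) = -3940 - 7/15 = -59107/15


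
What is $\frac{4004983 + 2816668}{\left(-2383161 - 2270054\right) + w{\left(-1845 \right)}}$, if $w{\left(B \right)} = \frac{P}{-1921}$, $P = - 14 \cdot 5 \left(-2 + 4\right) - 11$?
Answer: $- \frac{13104391571}{8938825864} \approx -1.466$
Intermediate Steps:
$P = -151$ ($P = - 14 \cdot 5 \cdot 2 - 11 = \left(-14\right) 10 - 11 = -140 - 11 = -151$)
$w{\left(B \right)} = \frac{151}{1921}$ ($w{\left(B \right)} = - \frac{151}{-1921} = \left(-151\right) \left(- \frac{1}{1921}\right) = \frac{151}{1921}$)
$\frac{4004983 + 2816668}{\left(-2383161 - 2270054\right) + w{\left(-1845 \right)}} = \frac{4004983 + 2816668}{\left(-2383161 - 2270054\right) + \frac{151}{1921}} = \frac{6821651}{-4653215 + \frac{151}{1921}} = \frac{6821651}{- \frac{8938825864}{1921}} = 6821651 \left(- \frac{1921}{8938825864}\right) = - \frac{13104391571}{8938825864}$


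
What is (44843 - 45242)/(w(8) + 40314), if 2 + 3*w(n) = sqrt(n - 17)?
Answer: -144765180/14626483609 + 3591*I/14626483609 ≈ -0.0098975 + 2.4551e-7*I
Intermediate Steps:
w(n) = -2/3 + sqrt(-17 + n)/3 (w(n) = -2/3 + sqrt(n - 17)/3 = -2/3 + sqrt(-17 + n)/3)
(44843 - 45242)/(w(8) + 40314) = (44843 - 45242)/((-2/3 + sqrt(-17 + 8)/3) + 40314) = -399/((-2/3 + sqrt(-9)/3) + 40314) = -399/((-2/3 + (3*I)/3) + 40314) = -399/((-2/3 + I) + 40314) = -399*9*(120940/3 - I)/14626483609 = -3591*(120940/3 - I)/14626483609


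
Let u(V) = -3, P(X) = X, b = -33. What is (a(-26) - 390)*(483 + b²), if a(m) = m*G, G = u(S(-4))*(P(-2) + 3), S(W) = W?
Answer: -490464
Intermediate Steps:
G = -3 (G = -3*(-2 + 3) = -3*1 = -3)
a(m) = -3*m (a(m) = m*(-3) = -3*m)
(a(-26) - 390)*(483 + b²) = (-3*(-26) - 390)*(483 + (-33)²) = (78 - 390)*(483 + 1089) = -312*1572 = -490464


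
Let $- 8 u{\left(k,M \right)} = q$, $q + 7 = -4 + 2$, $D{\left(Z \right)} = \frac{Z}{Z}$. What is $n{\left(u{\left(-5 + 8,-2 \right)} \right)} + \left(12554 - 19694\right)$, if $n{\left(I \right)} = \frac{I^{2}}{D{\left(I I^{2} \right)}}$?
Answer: $- \frac{456879}{64} \approx -7138.7$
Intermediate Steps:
$D{\left(Z \right)} = 1$
$q = -9$ ($q = -7 + \left(-4 + 2\right) = -7 - 2 = -9$)
$u{\left(k,M \right)} = \frac{9}{8}$ ($u{\left(k,M \right)} = \left(- \frac{1}{8}\right) \left(-9\right) = \frac{9}{8}$)
$n{\left(I \right)} = I^{2}$ ($n{\left(I \right)} = \frac{I^{2}}{1} = 1 I^{2} = I^{2}$)
$n{\left(u{\left(-5 + 8,-2 \right)} \right)} + \left(12554 - 19694\right) = \left(\frac{9}{8}\right)^{2} + \left(12554 - 19694\right) = \frac{81}{64} + \left(12554 - 19694\right) = \frac{81}{64} - 7140 = - \frac{456879}{64}$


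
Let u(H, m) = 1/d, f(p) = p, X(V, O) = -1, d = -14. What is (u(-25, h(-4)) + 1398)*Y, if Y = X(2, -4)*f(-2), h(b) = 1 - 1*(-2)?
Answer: 19571/7 ≈ 2795.9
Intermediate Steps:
h(b) = 3 (h(b) = 1 + 2 = 3)
u(H, m) = -1/14 (u(H, m) = 1/(-14) = -1/14)
Y = 2 (Y = -1*(-2) = 2)
(u(-25, h(-4)) + 1398)*Y = (-1/14 + 1398)*2 = (19571/14)*2 = 19571/7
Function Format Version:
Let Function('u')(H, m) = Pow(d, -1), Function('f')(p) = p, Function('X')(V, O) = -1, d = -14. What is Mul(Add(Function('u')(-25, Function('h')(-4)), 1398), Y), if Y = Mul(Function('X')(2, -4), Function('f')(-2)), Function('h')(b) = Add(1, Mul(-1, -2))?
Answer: Rational(19571, 7) ≈ 2795.9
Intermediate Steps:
Function('h')(b) = 3 (Function('h')(b) = Add(1, 2) = 3)
Function('u')(H, m) = Rational(-1, 14) (Function('u')(H, m) = Pow(-14, -1) = Rational(-1, 14))
Y = 2 (Y = Mul(-1, -2) = 2)
Mul(Add(Function('u')(-25, Function('h')(-4)), 1398), Y) = Mul(Add(Rational(-1, 14), 1398), 2) = Mul(Rational(19571, 14), 2) = Rational(19571, 7)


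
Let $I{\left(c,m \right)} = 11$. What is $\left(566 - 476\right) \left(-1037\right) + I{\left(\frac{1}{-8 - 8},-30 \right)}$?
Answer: $-93319$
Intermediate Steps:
$\left(566 - 476\right) \left(-1037\right) + I{\left(\frac{1}{-8 - 8},-30 \right)} = \left(566 - 476\right) \left(-1037\right) + 11 = 90 \left(-1037\right) + 11 = -93330 + 11 = -93319$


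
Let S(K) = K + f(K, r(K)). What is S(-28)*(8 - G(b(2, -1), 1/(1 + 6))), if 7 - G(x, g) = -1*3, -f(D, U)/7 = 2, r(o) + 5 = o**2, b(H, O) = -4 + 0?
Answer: 84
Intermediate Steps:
b(H, O) = -4
r(o) = -5 + o**2
f(D, U) = -14 (f(D, U) = -7*2 = -14)
G(x, g) = 10 (G(x, g) = 7 - (-1)*3 = 7 - 1*(-3) = 7 + 3 = 10)
S(K) = -14 + K (S(K) = K - 14 = -14 + K)
S(-28)*(8 - G(b(2, -1), 1/(1 + 6))) = (-14 - 28)*(8 - 1*10) = -42*(8 - 10) = -42*(-2) = 84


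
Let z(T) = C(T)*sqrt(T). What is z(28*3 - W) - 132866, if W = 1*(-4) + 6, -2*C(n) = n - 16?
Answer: -132866 - 33*sqrt(82) ≈ -1.3316e+5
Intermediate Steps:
C(n) = 8 - n/2 (C(n) = -(n - 16)/2 = -(-16 + n)/2 = 8 - n/2)
W = 2 (W = -4 + 6 = 2)
z(T) = sqrt(T)*(8 - T/2) (z(T) = (8 - T/2)*sqrt(T) = sqrt(T)*(8 - T/2))
z(28*3 - W) - 132866 = sqrt(28*3 - 1*2)*(16 - (28*3 - 1*2))/2 - 132866 = sqrt(84 - 2)*(16 - (84 - 2))/2 - 132866 = sqrt(82)*(16 - 1*82)/2 - 132866 = sqrt(82)*(16 - 82)/2 - 132866 = (1/2)*sqrt(82)*(-66) - 132866 = -33*sqrt(82) - 132866 = -132866 - 33*sqrt(82)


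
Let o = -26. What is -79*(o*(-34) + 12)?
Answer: -70784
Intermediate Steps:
-79*(o*(-34) + 12) = -79*(-26*(-34) + 12) = -79*(884 + 12) = -79*896 = -70784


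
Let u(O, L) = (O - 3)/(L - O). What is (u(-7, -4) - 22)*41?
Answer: -3116/3 ≈ -1038.7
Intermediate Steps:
u(O, L) = (-3 + O)/(L - O)
(u(-7, -4) - 22)*41 = ((-3 - 7)/(-4 - 1*(-7)) - 22)*41 = (-10/(-4 + 7) - 22)*41 = (-10/3 - 22)*41 = -76/3*41 = -3116/3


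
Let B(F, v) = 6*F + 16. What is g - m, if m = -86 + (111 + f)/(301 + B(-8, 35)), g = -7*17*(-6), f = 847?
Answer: 214242/269 ≈ 796.44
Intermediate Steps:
B(F, v) = 16 + 6*F
g = 714 (g = -119*(-6) = 714)
m = -22176/269 (m = -86 + (111 + 847)/(301 + (16 + 6*(-8))) = -86 + 958/(301 + (16 - 48)) = -86 + 958/(301 - 32) = -86 + 958/269 = -22176/269 ≈ -82.439)
g - m = 714 - 1*(-22176/269) = 714 + 22176/269 = 214242/269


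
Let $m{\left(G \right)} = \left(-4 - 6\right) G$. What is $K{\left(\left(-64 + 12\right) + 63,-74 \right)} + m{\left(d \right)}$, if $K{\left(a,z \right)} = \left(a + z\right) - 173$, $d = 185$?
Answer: $-2086$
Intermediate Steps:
$K{\left(a,z \right)} = -173 + a + z$
$m{\left(G \right)} = - 10 G$
$K{\left(\left(-64 + 12\right) + 63,-74 \right)} + m{\left(d \right)} = \left(-173 + \left(\left(-64 + 12\right) + 63\right) - 74\right) - 1850 = \left(-173 + \left(-52 + 63\right) - 74\right) - 1850 = \left(-173 + 11 - 74\right) - 1850 = -236 - 1850 = -2086$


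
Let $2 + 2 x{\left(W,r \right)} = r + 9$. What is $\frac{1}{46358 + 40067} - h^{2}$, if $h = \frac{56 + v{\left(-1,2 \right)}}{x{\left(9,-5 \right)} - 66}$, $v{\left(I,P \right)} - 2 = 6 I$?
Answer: $- \frac{55311}{86425} \approx -0.63999$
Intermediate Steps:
$v{\left(I,P \right)} = 2 + 6 I$
$x{\left(W,r \right)} = \frac{7}{2} + \frac{r}{2}$ ($x{\left(W,r \right)} = -1 + \frac{r + 9}{2} = -1 + \frac{9 + r}{2} = -1 + \left(\frac{9}{2} + \frac{r}{2}\right) = \frac{7}{2} + \frac{r}{2}$)
$h = - \frac{4}{5}$ ($h = \frac{56 + \left(2 + 6 \left(-1\right)\right)}{\left(\frac{7}{2} + \frac{1}{2} \left(-5\right)\right) - 66} = \frac{56 + \left(2 - 6\right)}{\left(\frac{7}{2} - \frac{5}{2}\right) - 66} = \frac{56 - 4}{1 - 66} = \frac{52}{-65} = 52 \left(- \frac{1}{65}\right) = - \frac{4}{5} \approx -0.8$)
$\frac{1}{46358 + 40067} - h^{2} = \frac{1}{46358 + 40067} - \left(- \frac{4}{5}\right)^{2} = \frac{1}{86425} - \frac{16}{25} = - \frac{55311}{86425}$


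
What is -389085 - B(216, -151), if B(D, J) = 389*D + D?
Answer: -473325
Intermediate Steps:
B(D, J) = 390*D
-389085 - B(216, -151) = -389085 - 390*216 = -389085 - 1*84240 = -389085 - 84240 = -473325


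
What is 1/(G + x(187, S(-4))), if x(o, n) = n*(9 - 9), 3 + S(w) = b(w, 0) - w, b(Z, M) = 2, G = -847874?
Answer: -1/847874 ≈ -1.1794e-6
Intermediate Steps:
S(w) = -1 - w (S(w) = -3 + (2 - w) = -1 - w)
x(o, n) = 0 (x(o, n) = n*0 = 0)
1/(G + x(187, S(-4))) = 1/(-847874 + 0) = 1/(-847874) = -1/847874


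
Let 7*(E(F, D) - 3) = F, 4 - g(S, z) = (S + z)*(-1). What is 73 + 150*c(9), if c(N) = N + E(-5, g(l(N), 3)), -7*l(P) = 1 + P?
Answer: 12361/7 ≈ 1765.9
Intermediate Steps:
l(P) = -1/7 - P/7 (l(P) = -(1 + P)/7 = -1/7 - P/7)
g(S, z) = 4 + S + z (g(S, z) = 4 - (S + z)*(-1) = 4 - (-S - z) = 4 + (S + z) = 4 + S + z)
E(F, D) = 3 + F/7
c(N) = 16/7 + N (c(N) = N + (3 + (1/7)*(-5)) = N + (3 - 5/7) = N + 16/7 = 16/7 + N)
73 + 150*c(9) = 73 + 150*(16/7 + 9) = 73 + 150*(79/7) = 73 + 11850/7 = 12361/7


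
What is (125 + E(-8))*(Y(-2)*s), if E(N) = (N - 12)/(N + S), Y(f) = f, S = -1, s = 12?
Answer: -9160/3 ≈ -3053.3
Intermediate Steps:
E(N) = (-12 + N)/(-1 + N) (E(N) = (N - 12)/(N - 1) = (-12 + N)/(-1 + N))
(125 + E(-8))*(Y(-2)*s) = (125 + (-12 - 8)/(-1 - 8))*(-2*12) = (125 - 20/(-9))*(-24) = (125 - 1/9*(-20))*(-24) = (125 + 20/9)*(-24) = (1145/9)*(-24) = -9160/3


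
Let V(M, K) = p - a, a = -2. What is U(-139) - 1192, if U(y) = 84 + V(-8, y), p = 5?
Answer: -1101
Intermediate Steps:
V(M, K) = 7 (V(M, K) = 5 - 1*(-2) = 5 + 2 = 7)
U(y) = 91 (U(y) = 84 + 7 = 91)
U(-139) - 1192 = 91 - 1192 = -1101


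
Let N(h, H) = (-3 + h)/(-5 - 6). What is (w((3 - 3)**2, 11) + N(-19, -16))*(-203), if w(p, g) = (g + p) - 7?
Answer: -1218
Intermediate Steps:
w(p, g) = -7 + g + p
N(h, H) = 3/11 - h/11 (N(h, H) = (-3 + h)/(-11) = (-3 + h)*(-1/11) = 3/11 - h/11)
(w((3 - 3)**2, 11) + N(-19, -16))*(-203) = ((-7 + 11 + (3 - 3)**2) + (3/11 - 1/11*(-19)))*(-203) = ((-7 + 11 + 0**2) + (3/11 + 19/11))*(-203) = ((-7 + 11 + 0) + 2)*(-203) = (4 + 2)*(-203) = 6*(-203) = -1218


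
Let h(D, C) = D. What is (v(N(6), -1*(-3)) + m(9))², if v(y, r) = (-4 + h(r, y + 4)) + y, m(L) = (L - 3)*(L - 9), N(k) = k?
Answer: 25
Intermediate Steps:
m(L) = (-9 + L)*(-3 + L) (m(L) = (-3 + L)*(-9 + L) = (-9 + L)*(-3 + L))
v(y, r) = -4 + r + y (v(y, r) = (-4 + r) + y = -4 + r + y)
(v(N(6), -1*(-3)) + m(9))² = ((-4 - 1*(-3) + 6) + (27 + 9² - 12*9))² = ((-4 + 3 + 6) + (27 + 81 - 108))² = (5 + 0)² = 5² = 25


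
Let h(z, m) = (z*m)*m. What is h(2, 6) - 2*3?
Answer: 66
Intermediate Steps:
h(z, m) = z*m**2 (h(z, m) = (m*z)*m = z*m**2)
h(2, 6) - 2*3 = 2*6**2 - 2*3 = 2*36 - 6 = 72 - 6 = 66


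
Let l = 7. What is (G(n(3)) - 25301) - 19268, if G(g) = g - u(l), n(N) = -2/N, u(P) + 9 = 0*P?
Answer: -133682/3 ≈ -44561.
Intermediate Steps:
u(P) = -9 (u(P) = -9 + 0*P = -9 + 0 = -9)
G(g) = 9 + g (G(g) = g - 1*(-9) = g + 9 = 9 + g)
(G(n(3)) - 25301) - 19268 = ((9 - 2/3) - 25301) - 19268 = ((9 - 2*⅓) - 25301) - 19268 = ((9 - ⅔) - 25301) - 19268 = (25/3 - 25301) - 19268 = -75878/3 - 19268 = -133682/3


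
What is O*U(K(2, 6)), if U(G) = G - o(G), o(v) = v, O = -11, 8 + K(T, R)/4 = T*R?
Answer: 0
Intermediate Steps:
K(T, R) = -32 + 4*R*T (K(T, R) = -32 + 4*(T*R) = -32 + 4*(R*T) = -32 + 4*R*T)
U(G) = 0 (U(G) = G - G = 0)
O*U(K(2, 6)) = -11*0 = 0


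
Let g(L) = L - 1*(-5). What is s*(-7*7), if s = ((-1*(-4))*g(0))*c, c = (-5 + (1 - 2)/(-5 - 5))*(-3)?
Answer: -14406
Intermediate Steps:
g(L) = 5 + L (g(L) = L + 5 = 5 + L)
c = 147/10 (c = (-5 - 1/(-10))*(-3) = (-5 - 1*(-⅒))*(-3) = (-5 + ⅒)*(-3) = -49/10*(-3) = 147/10 ≈ 14.700)
s = 294 (s = ((-1*(-4))*(5 + 0))*(147/10) = (4*5)*(147/10) = 20*(147/10) = 294)
s*(-7*7) = 294*(-7*7) = 294*(-49) = -14406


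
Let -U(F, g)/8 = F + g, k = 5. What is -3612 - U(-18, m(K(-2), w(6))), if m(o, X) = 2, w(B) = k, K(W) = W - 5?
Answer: -3740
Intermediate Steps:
K(W) = -5 + W
w(B) = 5
U(F, g) = -8*F - 8*g (U(F, g) = -8*(F + g) = -8*F - 8*g)
-3612 - U(-18, m(K(-2), w(6))) = -3612 - (-8*(-18) - 8*2) = -3612 - (144 - 16) = -3612 - 1*128 = -3612 - 128 = -3740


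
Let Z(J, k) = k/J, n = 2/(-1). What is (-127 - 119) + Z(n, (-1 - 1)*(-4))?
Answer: -250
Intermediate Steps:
n = -2 (n = 2*(-1) = -2)
(-127 - 119) + Z(n, (-1 - 1)*(-4)) = (-127 - 119) + ((-1 - 1)*(-4))/(-2) = -246 - 2*(-4)*(-1/2) = -246 + 8*(-1/2) = -246 - 4 = -250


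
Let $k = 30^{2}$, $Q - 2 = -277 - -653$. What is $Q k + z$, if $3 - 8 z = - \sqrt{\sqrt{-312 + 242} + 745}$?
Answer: $\frac{2721603}{8} + \frac{\sqrt{745 + i \sqrt{70}}}{8} \approx 3.402 \cdot 10^{5} + 0.019158 i$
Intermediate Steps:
$Q = 378$ ($Q = 2 - -376 = 2 + \left(-277 + 653\right) = 2 + 376 = 378$)
$k = 900$
$z = \frac{3}{8} + \frac{\sqrt{745 + i \sqrt{70}}}{8}$ ($z = \frac{3}{8} - \frac{\left(-1\right) \sqrt{\sqrt{-312 + 242} + 745}}{8} = \frac{3}{8} - \frac{\left(-1\right) \sqrt{\sqrt{-70} + 745}}{8} = \frac{3}{8} - \frac{\left(-1\right) \sqrt{i \sqrt{70} + 745}}{8} = \frac{3}{8} - \frac{\left(-1\right) \sqrt{745 + i \sqrt{70}}}{8} = \frac{3}{8} + \frac{\sqrt{745 + i \sqrt{70}}}{8} \approx 3.7869 + 0.019158 i$)
$Q k + z = 378 \cdot 900 + \left(\frac{3}{8} + \frac{\sqrt{745 + i \sqrt{70}}}{8}\right) = 340200 + \left(\frac{3}{8} + \frac{\sqrt{745 + i \sqrt{70}}}{8}\right) = \frac{2721603}{8} + \frac{\sqrt{745 + i \sqrt{70}}}{8}$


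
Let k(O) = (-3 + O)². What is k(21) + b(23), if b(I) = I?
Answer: 347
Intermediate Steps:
k(21) + b(23) = (-3 + 21)² + 23 = 18² + 23 = 324 + 23 = 347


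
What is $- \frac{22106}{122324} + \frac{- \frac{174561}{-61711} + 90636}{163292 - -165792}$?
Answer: $\frac{2557366339897}{27001829974028} \approx 0.094711$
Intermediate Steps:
$- \frac{22106}{122324} + \frac{- \frac{174561}{-61711} + 90636}{163292 - -165792} = \left(-22106\right) \frac{1}{122324} + \frac{\left(-174561\right) \left(- \frac{1}{61711}\right) + 90636}{163292 + 165792} = - \frac{11053}{61162} + \frac{\frac{174561}{61711} + 90636}{329084} = - \frac{11053}{61162} + \frac{5593412757}{61711} \cdot \frac{1}{329084} = - \frac{11053}{61162} + \frac{243191859}{882960988} = \frac{2557366339897}{27001829974028}$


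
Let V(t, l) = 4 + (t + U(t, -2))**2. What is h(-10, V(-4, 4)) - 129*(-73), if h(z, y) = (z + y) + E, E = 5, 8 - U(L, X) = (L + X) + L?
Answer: 9612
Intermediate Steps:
U(L, X) = 8 - X - 2*L (U(L, X) = 8 - ((L + X) + L) = 8 - (X + 2*L) = 8 + (-X - 2*L) = 8 - X - 2*L)
V(t, l) = 4 + (10 - t)**2 (V(t, l) = 4 + (t + (8 - 1*(-2) - 2*t))**2 = 4 + (t + (8 + 2 - 2*t))**2 = 4 + (t + (10 - 2*t))**2 = 4 + (10 - t)**2)
h(z, y) = 5 + y + z (h(z, y) = (z + y) + 5 = (y + z) + 5 = 5 + y + z)
h(-10, V(-4, 4)) - 129*(-73) = (5 + (4 + (-10 - 4)**2) - 10) - 129*(-73) = (5 + (4 + (-14)**2) - 10) + 9417 = (5 + (4 + 196) - 10) + 9417 = (5 + 200 - 10) + 9417 = 195 + 9417 = 9612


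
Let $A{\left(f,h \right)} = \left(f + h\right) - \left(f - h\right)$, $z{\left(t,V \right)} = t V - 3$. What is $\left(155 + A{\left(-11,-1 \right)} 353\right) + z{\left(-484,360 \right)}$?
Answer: $-174794$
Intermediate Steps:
$z{\left(t,V \right)} = -3 + V t$ ($z{\left(t,V \right)} = V t - 3 = -3 + V t$)
$A{\left(f,h \right)} = 2 h$
$\left(155 + A{\left(-11,-1 \right)} 353\right) + z{\left(-484,360 \right)} = \left(155 + 2 \left(-1\right) 353\right) + \left(-3 + 360 \left(-484\right)\right) = \left(155 - 706\right) - 174243 = -551 - 174243 = -174794$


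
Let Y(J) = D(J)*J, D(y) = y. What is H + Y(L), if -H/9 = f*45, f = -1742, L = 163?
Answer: 732079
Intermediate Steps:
H = 705510 (H = -(-15678)*45 = -9*(-78390) = 705510)
Y(J) = J² (Y(J) = J*J = J²)
H + Y(L) = 705510 + 163² = 705510 + 26569 = 732079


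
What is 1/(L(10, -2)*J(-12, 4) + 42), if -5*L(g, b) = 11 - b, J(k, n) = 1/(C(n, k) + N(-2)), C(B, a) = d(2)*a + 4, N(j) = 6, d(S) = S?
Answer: 70/2953 ≈ 0.023705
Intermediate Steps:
C(B, a) = 4 + 2*a (C(B, a) = 2*a + 4 = 4 + 2*a)
J(k, n) = 1/(10 + 2*k) (J(k, n) = 1/((4 + 2*k) + 6) = 1/(10 + 2*k))
L(g, b) = -11/5 + b/5 (L(g, b) = -(11 - b)/5 = -11/5 + b/5)
1/(L(10, -2)*J(-12, 4) + 42) = 1/((-11/5 + (1/5)*(-2))*(1/(2*(5 - 12))) + 42) = 1/((-11/5 - 2/5)*((1/2)/(-7)) + 42) = 1/(-13*(-1)/(10*7) + 42) = 1/(-13/5*(-1/14) + 42) = 1/(13/70 + 42) = 1/(2953/70) = 70/2953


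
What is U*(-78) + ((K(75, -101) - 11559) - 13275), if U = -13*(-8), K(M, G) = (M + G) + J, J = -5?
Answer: -32977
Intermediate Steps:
K(M, G) = -5 + G + M (K(M, G) = (M + G) - 5 = (G + M) - 5 = -5 + G + M)
U = 104
U*(-78) + ((K(75, -101) - 11559) - 13275) = 104*(-78) + (((-5 - 101 + 75) - 11559) - 13275) = -8112 + ((-31 - 11559) - 13275) = -8112 + (-11590 - 13275) = -8112 - 24865 = -32977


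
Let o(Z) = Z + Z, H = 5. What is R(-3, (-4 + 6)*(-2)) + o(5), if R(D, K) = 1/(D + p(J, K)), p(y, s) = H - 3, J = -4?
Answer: 9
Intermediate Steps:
p(y, s) = 2 (p(y, s) = 5 - 3 = 2)
o(Z) = 2*Z
R(D, K) = 1/(2 + D) (R(D, K) = 1/(D + 2) = 1/(2 + D))
R(-3, (-4 + 6)*(-2)) + o(5) = 1/(2 - 3) + 2*5 = 1/(-1) + 10 = -1 + 10 = 9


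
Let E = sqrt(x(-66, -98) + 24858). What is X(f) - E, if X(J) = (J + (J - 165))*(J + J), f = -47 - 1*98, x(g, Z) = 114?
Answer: 131950 - 2*sqrt(6243) ≈ 1.3179e+5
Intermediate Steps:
f = -145 (f = -47 - 98 = -145)
X(J) = 2*J*(-165 + 2*J) (X(J) = (J + (-165 + J))*(2*J) = (-165 + 2*J)*(2*J) = 2*J*(-165 + 2*J))
E = 2*sqrt(6243) (E = sqrt(114 + 24858) = sqrt(24972) = 2*sqrt(6243) ≈ 158.03)
X(f) - E = 2*(-145)*(-165 + 2*(-145)) - 2*sqrt(6243) = 2*(-145)*(-165 - 290) - 2*sqrt(6243) = 2*(-145)*(-455) - 2*sqrt(6243) = 131950 - 2*sqrt(6243)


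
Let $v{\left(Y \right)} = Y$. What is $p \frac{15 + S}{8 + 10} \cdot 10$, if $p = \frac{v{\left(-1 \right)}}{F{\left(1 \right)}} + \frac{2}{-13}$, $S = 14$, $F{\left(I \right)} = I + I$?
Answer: $- \frac{2465}{234} \approx -10.534$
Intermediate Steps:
$F{\left(I \right)} = 2 I$
$p = - \frac{17}{26}$ ($p = - \frac{1}{2 \cdot 1} + \frac{2}{-13} = - \frac{1}{2} + 2 \left(- \frac{1}{13}\right) = \left(-1\right) \frac{1}{2} - \frac{2}{13} = - \frac{1}{2} - \frac{2}{13} = - \frac{17}{26} \approx -0.65385$)
$p \frac{15 + S}{8 + 10} \cdot 10 = - \frac{17 \frac{15 + 14}{8 + 10}}{26} \cdot 10 = - \frac{17 \cdot \frac{29}{18}}{26} \cdot 10 = - \frac{17 \cdot 29 \cdot \frac{1}{18}}{26} \cdot 10 = \left(- \frac{17}{26}\right) \frac{29}{18} \cdot 10 = \left(- \frac{493}{468}\right) 10 = - \frac{2465}{234}$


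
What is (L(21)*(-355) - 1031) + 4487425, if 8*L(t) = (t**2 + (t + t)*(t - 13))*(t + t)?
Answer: 12153041/4 ≈ 3.0383e+6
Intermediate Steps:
L(t) = t*(t**2 + 2*t*(-13 + t))/4 (L(t) = ((t**2 + (t + t)*(t - 13))*(t + t))/8 = ((t**2 + (2*t)*(-13 + t))*(2*t))/8 = ((t**2 + 2*t*(-13 + t))*(2*t))/8 = (2*t*(t**2 + 2*t*(-13 + t)))/8 = t*(t**2 + 2*t*(-13 + t))/4)
(L(21)*(-355) - 1031) + 4487425 = (((1/4)*21**2*(-26 + 3*21))*(-355) - 1031) + 4487425 = (((1/4)*441*(-26 + 63))*(-355) - 1031) + 4487425 = (((1/4)*441*37)*(-355) - 1031) + 4487425 = ((16317/4)*(-355) - 1031) + 4487425 = (-5792535/4 - 1031) + 4487425 = -5796659/4 + 4487425 = 12153041/4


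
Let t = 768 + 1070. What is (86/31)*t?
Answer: 158068/31 ≈ 5099.0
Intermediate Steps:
t = 1838
(86/31)*t = (86/31)*1838 = 158068/31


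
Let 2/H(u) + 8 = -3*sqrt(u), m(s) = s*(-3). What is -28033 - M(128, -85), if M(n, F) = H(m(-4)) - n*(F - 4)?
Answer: -433679/11 + 3*sqrt(3)/11 ≈ -39425.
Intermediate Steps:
m(s) = -3*s
H(u) = 2/(-8 - 3*sqrt(u))
M(n, F) = -2/(8 + 6*sqrt(3)) - n*(-4 + F) (M(n, F) = -2/(8 + 3*sqrt(-3*(-4))) - n*(F - 4) = -2/(8 + 3*sqrt(12)) - n*(-4 + F) = -2/(8 + 3*(2*sqrt(3))) - n*(-4 + F) = -2/(8 + 6*sqrt(3)) - n*(-4 + F))
-28033 - M(128, -85) = -28033 - (4/11 + 4*128 - 3*sqrt(3)/11 - 1*(-85)*128) = -28033 - (4/11 + 512 - 3*sqrt(3)/11 + 10880) = -28033 - (125316/11 - 3*sqrt(3)/11) = -28033 + (-125316/11 + 3*sqrt(3)/11) = -433679/11 + 3*sqrt(3)/11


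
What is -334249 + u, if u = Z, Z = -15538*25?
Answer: -722699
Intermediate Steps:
Z = -388450
u = -388450
-334249 + u = -334249 - 388450 = -722699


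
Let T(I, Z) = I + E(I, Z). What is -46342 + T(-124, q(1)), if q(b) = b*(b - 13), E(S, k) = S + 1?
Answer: -46589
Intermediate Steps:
E(S, k) = 1 + S
q(b) = b*(-13 + b)
T(I, Z) = 1 + 2*I (T(I, Z) = I + (1 + I) = 1 + 2*I)
-46342 + T(-124, q(1)) = -46342 + (1 + 2*(-124)) = -46342 + (1 - 248) = -46342 - 247 = -46589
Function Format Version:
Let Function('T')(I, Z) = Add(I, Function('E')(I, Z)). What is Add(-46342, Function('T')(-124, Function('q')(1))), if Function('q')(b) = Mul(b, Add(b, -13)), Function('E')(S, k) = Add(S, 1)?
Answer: -46589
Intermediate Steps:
Function('E')(S, k) = Add(1, S)
Function('q')(b) = Mul(b, Add(-13, b))
Function('T')(I, Z) = Add(1, Mul(2, I)) (Function('T')(I, Z) = Add(I, Add(1, I)) = Add(1, Mul(2, I)))
Add(-46342, Function('T')(-124, Function('q')(1))) = Add(-46342, Add(1, Mul(2, -124))) = Add(-46342, Add(1, -248)) = Add(-46342, -247) = -46589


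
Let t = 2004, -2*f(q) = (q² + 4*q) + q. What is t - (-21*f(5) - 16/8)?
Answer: 1481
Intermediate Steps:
f(q) = -5*q/2 - q²/2 (f(q) = -((q² + 4*q) + q)/2 = -(q² + 5*q)/2 = -5*q/2 - q²/2)
t - (-21*f(5) - 16/8) = 2004 - (-(-21)*5*(5 + 5)/2 - 16/8) = 2004 - (-(-21)*5*10/2 - 16*⅛) = 2004 - (-21*(-25) - 2) = 2004 - (525 - 2) = 2004 - 1*523 = 2004 - 523 = 1481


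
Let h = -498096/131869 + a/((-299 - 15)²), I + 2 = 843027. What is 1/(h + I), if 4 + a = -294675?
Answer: 13001755924/10960717318531833 ≈ 1.1862e-6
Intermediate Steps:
I = 843025 (I = -2 + 843027 = 843025)
a = -294679 (a = -4 - 294675 = -294679)
h = -87969298267/13001755924 (h = -498096/131869 - 294679/(-299 - 15)² = -498096*1/131869 - 294679/((-314)²) = -498096/131869 - 294679/98596 = -87969298267/13001755924 ≈ -6.7660)
1/(h + I) = 1/(-87969298267/13001755924 + 843025) = 1/(10960717318531833/13001755924) = 13001755924/10960717318531833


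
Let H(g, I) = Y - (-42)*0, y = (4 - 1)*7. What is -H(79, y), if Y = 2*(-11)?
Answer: 22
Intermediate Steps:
y = 21 (y = 3*7 = 21)
Y = -22
H(g, I) = -22 (H(g, I) = -22 - (-42)*0 = -22 - 1*0 = -22 + 0 = -22)
-H(79, y) = -1*(-22) = 22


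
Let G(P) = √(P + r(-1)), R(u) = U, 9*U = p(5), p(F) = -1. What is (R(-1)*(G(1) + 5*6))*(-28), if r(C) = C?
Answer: 280/3 ≈ 93.333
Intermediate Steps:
U = -⅑ (U = (⅑)*(-1) = -⅑ ≈ -0.11111)
R(u) = -⅑
G(P) = √(-1 + P) (G(P) = √(P - 1) = √(-1 + P))
(R(-1)*(G(1) + 5*6))*(-28) = -(√(-1 + 1) + 5*6)/9*(-28) = -(√0 + 30)/9*(-28) = -(0 + 30)/9*(-28) = -⅑*30*(-28) = -10/3*(-28) = 280/3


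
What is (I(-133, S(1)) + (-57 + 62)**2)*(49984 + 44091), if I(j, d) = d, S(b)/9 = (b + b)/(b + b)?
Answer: 3198550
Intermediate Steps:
S(b) = 9 (S(b) = 9*((b + b)/(b + b)) = 9*((2*b)/((2*b))) = 9*((2*b)*(1/(2*b))) = 9*1 = 9)
(I(-133, S(1)) + (-57 + 62)**2)*(49984 + 44091) = (9 + (-57 + 62)**2)*(49984 + 44091) = (9 + 5**2)*94075 = (9 + 25)*94075 = 34*94075 = 3198550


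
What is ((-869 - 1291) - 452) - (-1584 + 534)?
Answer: -1562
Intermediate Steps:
((-869 - 1291) - 452) - (-1584 + 534) = (-2160 - 452) - 1*(-1050) = -2612 + 1050 = -1562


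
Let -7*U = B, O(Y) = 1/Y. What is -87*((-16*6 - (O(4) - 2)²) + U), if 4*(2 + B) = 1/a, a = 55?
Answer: 52936803/6160 ≈ 8593.6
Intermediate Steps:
B = -439/220 (B = -2 + (¼)/55 = -2 + (¼)*(1/55) = -2 + 1/220 = -439/220 ≈ -1.9955)
U = 439/1540 (U = -⅐*(-439/220) = 439/1540 ≈ 0.28506)
-87*((-16*6 - (O(4) - 2)²) + U) = -87*((-16*6 - (1/4 - 2)²) + 439/1540) = -87*((-96 - (¼ - 2)²) + 439/1540) = -87*((-96 - (-7/4)²) + 439/1540) = -87*((-96 - 1*49/16) + 439/1540) = -87*((-96 - 49/16) + 439/1540) = -87*(-1585/16 + 439/1540) = -87*(-608469/6160) = 52936803/6160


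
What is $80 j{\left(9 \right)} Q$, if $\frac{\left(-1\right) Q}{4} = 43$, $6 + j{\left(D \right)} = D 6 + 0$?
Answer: $-660480$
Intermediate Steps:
$j{\left(D \right)} = -6 + 6 D$ ($j{\left(D \right)} = -6 + \left(D 6 + 0\right) = -6 + \left(6 D + 0\right) = -6 + 6 D$)
$Q = -172$ ($Q = \left(-4\right) 43 = -172$)
$80 j{\left(9 \right)} Q = 80 \left(-6 + 6 \cdot 9\right) \left(-172\right) = 80 \left(-6 + 54\right) \left(-172\right) = 80 \cdot 48 \left(-172\right) = 3840 \left(-172\right) = -660480$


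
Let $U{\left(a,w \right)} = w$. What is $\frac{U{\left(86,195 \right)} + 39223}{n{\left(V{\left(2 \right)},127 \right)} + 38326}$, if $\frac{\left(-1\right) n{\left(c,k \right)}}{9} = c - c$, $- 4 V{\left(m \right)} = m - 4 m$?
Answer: $\frac{19709}{19163} \approx 1.0285$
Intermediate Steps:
$V{\left(m \right)} = \frac{3 m}{4}$ ($V{\left(m \right)} = - \frac{m - 4 m}{4} = - \frac{\left(-3\right) m}{4} = \frac{3 m}{4}$)
$n{\left(c,k \right)} = 0$ ($n{\left(c,k \right)} = - 9 \left(c - c\right) = \left(-9\right) 0 = 0$)
$\frac{U{\left(86,195 \right)} + 39223}{n{\left(V{\left(2 \right)},127 \right)} + 38326} = \frac{195 + 39223}{0 + 38326} = \frac{39418}{38326} = 39418 \cdot \frac{1}{38326} = \frac{19709}{19163}$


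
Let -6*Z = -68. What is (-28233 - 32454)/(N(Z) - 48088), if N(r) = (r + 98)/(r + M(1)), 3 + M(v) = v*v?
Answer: 12873/10198 ≈ 1.2623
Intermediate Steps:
Z = 34/3 (Z = -⅙*(-68) = 34/3 ≈ 11.333)
M(v) = -3 + v² (M(v) = -3 + v*v = -3 + v²)
N(r) = (98 + r)/(-2 + r) (N(r) = (r + 98)/(r + (-3 + 1²)) = (98 + r)/(r + (-3 + 1)) = (98 + r)/(r - 2) = (98 + r)/(-2 + r))
(-28233 - 32454)/(N(Z) - 48088) = (-28233 - 32454)/((98 + 34/3)/(-2 + 34/3) - 48088) = -60687/((328/3)/(28/3) - 48088) = -60687/((3/28)*(328/3) - 48088) = -60687/(82/7 - 48088) = -60687/(-336534/7) = -60687*(-7/336534) = 12873/10198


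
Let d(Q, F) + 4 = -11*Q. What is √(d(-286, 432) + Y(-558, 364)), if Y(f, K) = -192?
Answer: 5*√118 ≈ 54.314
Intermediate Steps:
d(Q, F) = -4 - 11*Q
√(d(-286, 432) + Y(-558, 364)) = √((-4 - 11*(-286)) - 192) = √((-4 + 3146) - 192) = √(3142 - 192) = √2950 = 5*√118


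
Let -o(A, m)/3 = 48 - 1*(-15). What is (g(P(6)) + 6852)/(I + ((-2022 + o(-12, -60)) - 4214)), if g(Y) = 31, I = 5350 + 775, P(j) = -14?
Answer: -6883/300 ≈ -22.943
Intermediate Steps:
o(A, m) = -189 (o(A, m) = -3*(48 - 1*(-15)) = -3*(48 + 15) = -3*63 = -189)
I = 6125
(g(P(6)) + 6852)/(I + ((-2022 + o(-12, -60)) - 4214)) = (31 + 6852)/(6125 + ((-2022 - 189) - 4214)) = 6883/(6125 + (-2211 - 4214)) = 6883/(6125 - 6425) = 6883/(-300) = 6883*(-1/300) = -6883/300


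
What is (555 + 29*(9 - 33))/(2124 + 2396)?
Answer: -141/4520 ≈ -0.031195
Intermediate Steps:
(555 + 29*(9 - 33))/(2124 + 2396) = (555 + 29*(-24))/4520 = (555 - 696)*(1/4520) = -141*1/4520 = -141/4520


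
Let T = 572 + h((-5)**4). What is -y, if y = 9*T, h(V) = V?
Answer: -10773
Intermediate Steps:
T = 1197 (T = 572 + (-5)**4 = 572 + 625 = 1197)
y = 10773 (y = 9*1197 = 10773)
-y = -1*10773 = -10773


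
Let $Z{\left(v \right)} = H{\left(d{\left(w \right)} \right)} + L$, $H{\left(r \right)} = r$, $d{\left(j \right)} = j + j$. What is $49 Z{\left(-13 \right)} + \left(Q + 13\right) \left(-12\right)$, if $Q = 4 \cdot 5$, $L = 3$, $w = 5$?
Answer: $241$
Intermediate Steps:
$d{\left(j \right)} = 2 j$
$Z{\left(v \right)} = 13$ ($Z{\left(v \right)} = 2 \cdot 5 + 3 = 10 + 3 = 13$)
$Q = 20$
$49 Z{\left(-13 \right)} + \left(Q + 13\right) \left(-12\right) = 49 \cdot 13 + \left(20 + 13\right) \left(-12\right) = 637 + 33 \left(-12\right) = 637 - 396 = 241$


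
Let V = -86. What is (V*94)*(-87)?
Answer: 703308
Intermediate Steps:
(V*94)*(-87) = -86*94*(-87) = -8084*(-87) = 703308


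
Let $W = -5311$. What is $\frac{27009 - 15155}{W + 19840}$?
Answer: $\frac{11854}{14529} \approx 0.81589$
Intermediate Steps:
$\frac{27009 - 15155}{W + 19840} = \frac{27009 - 15155}{-5311 + 19840} = \frac{11854}{14529}$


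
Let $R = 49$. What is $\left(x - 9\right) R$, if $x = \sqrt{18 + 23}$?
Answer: $-441 + 49 \sqrt{41} \approx -127.25$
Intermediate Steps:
$x = \sqrt{41} \approx 6.4031$
$\left(x - 9\right) R = \left(\sqrt{41} - 9\right) 49 = \left(-9 + \sqrt{41}\right) 49 = -441 + 49 \sqrt{41}$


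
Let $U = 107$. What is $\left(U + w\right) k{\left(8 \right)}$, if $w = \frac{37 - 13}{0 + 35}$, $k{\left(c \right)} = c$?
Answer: $\frac{30152}{35} \approx 861.49$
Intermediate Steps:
$w = \frac{24}{35} \approx 0.68571$
$\left(U + w\right) k{\left(8 \right)} = \left(107 + \frac{24}{35}\right) 8 = \frac{3769}{35} \cdot 8 = \frac{30152}{35}$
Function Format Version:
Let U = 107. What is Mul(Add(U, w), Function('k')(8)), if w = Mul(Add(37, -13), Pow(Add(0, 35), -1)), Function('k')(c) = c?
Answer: Rational(30152, 35) ≈ 861.49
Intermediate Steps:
w = Rational(24, 35) (w = Mul(24, Pow(35, -1)) = Mul(24, Rational(1, 35)) = Rational(24, 35) ≈ 0.68571)
Mul(Add(U, w), Function('k')(8)) = Mul(Add(107, Rational(24, 35)), 8) = Mul(Rational(3769, 35), 8) = Rational(30152, 35)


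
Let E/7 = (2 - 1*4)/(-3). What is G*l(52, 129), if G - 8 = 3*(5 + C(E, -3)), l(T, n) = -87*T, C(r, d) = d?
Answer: -63336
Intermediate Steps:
E = 14/3 (E = 7*((2 - 1*4)/(-3)) = 7*((2 - 4)*(-⅓)) = 7*(-2*(-⅓)) = 7*(⅔) = 14/3 ≈ 4.6667)
G = 14 (G = 8 + 3*(5 - 3) = 8 + 3*2 = 8 + 6 = 14)
G*l(52, 129) = 14*(-87*52) = 14*(-4524) = -63336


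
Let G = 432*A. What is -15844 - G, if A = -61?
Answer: 10508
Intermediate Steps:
G = -26352 (G = 432*(-61) = -26352)
-15844 - G = -15844 - 1*(-26352) = -15844 + 26352 = 10508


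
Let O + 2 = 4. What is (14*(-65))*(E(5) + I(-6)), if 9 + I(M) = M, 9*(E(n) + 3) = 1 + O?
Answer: 48230/3 ≈ 16077.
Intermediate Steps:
O = 2 (O = -2 + 4 = 2)
E(n) = -8/3 (E(n) = -3 + (1 + 2)/9 = -3 + (1/9)*3 = -3 + 1/3 = -8/3)
I(M) = -9 + M
(14*(-65))*(E(5) + I(-6)) = (14*(-65))*(-8/3 + (-9 - 6)) = -910*(-8/3 - 15) = -910*(-53/3) = 48230/3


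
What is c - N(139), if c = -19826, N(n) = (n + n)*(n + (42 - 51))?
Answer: -55966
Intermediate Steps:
N(n) = 2*n*(-9 + n) (N(n) = (2*n)*(n - 9) = (2*n)*(-9 + n) = 2*n*(-9 + n))
c - N(139) = -19826 - 2*139*(-9 + 139) = -19826 - 2*139*130 = -19826 - 1*36140 = -19826 - 36140 = -55966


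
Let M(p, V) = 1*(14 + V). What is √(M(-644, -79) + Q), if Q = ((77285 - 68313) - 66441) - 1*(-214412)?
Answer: √156878 ≈ 396.08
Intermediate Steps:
M(p, V) = 14 + V
Q = 156943 (Q = (8972 - 66441) + 214412 = -57469 + 214412 = 156943)
√(M(-644, -79) + Q) = √((14 - 79) + 156943) = √(-65 + 156943) = √156878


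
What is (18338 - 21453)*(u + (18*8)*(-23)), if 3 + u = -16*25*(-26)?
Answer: -22069775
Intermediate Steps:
u = 10397 (u = -3 - 16*25*(-26) = -3 - 400*(-26) = -3 + 10400 = 10397)
(18338 - 21453)*(u + (18*8)*(-23)) = (18338 - 21453)*(10397 + (18*8)*(-23)) = -3115*(10397 + 144*(-23)) = -3115*(10397 - 3312) = -3115*7085 = -22069775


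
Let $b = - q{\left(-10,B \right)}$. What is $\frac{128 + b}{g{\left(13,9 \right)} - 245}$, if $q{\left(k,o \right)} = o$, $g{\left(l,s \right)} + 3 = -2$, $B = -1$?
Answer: $- \frac{129}{250} \approx -0.516$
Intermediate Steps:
$g{\left(l,s \right)} = -5$ ($g{\left(l,s \right)} = -3 - 2 = -5$)
$b = 1$ ($b = \left(-1\right) \left(-1\right) = 1$)
$\frac{128 + b}{g{\left(13,9 \right)} - 245} = \frac{128 + 1}{-5 - 245} = \frac{129}{-250} = 129 \left(- \frac{1}{250}\right) = - \frac{129}{250}$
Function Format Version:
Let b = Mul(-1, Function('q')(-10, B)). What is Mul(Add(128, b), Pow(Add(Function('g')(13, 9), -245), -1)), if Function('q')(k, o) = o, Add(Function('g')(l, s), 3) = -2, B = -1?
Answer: Rational(-129, 250) ≈ -0.51600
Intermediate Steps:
Function('g')(l, s) = -5 (Function('g')(l, s) = Add(-3, -2) = -5)
b = 1 (b = Mul(-1, -1) = 1)
Mul(Add(128, b), Pow(Add(Function('g')(13, 9), -245), -1)) = Mul(Add(128, 1), Pow(Add(-5, -245), -1)) = Mul(129, Pow(-250, -1)) = Mul(129, Rational(-1, 250)) = Rational(-129, 250)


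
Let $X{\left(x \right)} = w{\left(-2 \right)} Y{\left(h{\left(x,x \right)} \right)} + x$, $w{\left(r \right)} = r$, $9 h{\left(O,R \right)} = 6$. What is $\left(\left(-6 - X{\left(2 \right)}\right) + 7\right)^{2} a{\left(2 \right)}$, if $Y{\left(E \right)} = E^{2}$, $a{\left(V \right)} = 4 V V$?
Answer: $\frac{16}{81} \approx 0.19753$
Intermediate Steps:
$h{\left(O,R \right)} = \frac{2}{3}$ ($h{\left(O,R \right)} = \frac{1}{9} \cdot 6 = \frac{2}{3}$)
$a{\left(V \right)} = 4 V^{2}$
$X{\left(x \right)} = - \frac{8}{9} + x$ ($X{\left(x \right)} = - 2 \left(\frac{2}{3}\right)^{2} + x = \left(-2\right) \frac{4}{9} + x = - \frac{8}{9} + x$)
$\left(\left(-6 - X{\left(2 \right)}\right) + 7\right)^{2} a{\left(2 \right)} = \left(\left(-6 - \left(- \frac{8}{9} + 2\right)\right) + 7\right)^{2} \cdot 4 \cdot 2^{2} = \left(\left(-6 - \frac{10}{9}\right) + 7\right)^{2} \cdot 4 \cdot 4 = \left(\left(-6 - \frac{10}{9}\right) + 7\right)^{2} \cdot 16 = \left(- \frac{64}{9} + 7\right)^{2} \cdot 16 = \left(- \frac{1}{9}\right)^{2} \cdot 16 = \frac{1}{81} \cdot 16 = \frac{16}{81}$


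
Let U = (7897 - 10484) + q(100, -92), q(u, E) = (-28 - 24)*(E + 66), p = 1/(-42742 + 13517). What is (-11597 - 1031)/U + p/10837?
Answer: 799886122173/78227697275 ≈ 10.225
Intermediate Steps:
p = -1/29225 (p = 1/(-29225) = -1/29225 ≈ -3.4217e-5)
q(u, E) = -3432 - 52*E (q(u, E) = -52*(66 + E) = -3432 - 52*E)
U = -1235 (U = (7897 - 10484) + (-3432 - 52*(-92)) = -2587 + (-3432 + 4784) = -2587 + 1352 = -1235)
(-11597 - 1031)/U + p/10837 = (-11597 - 1031)/(-1235) - 1/29225/10837 = -12628*(-1/1235) - 1/29225*1/10837 = 12628/1235 - 1/316711325 = 799886122173/78227697275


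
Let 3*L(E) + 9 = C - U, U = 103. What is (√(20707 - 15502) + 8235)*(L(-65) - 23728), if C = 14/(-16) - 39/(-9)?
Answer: -1565584215/8 - 1711021*√5205/72 ≈ -1.9741e+8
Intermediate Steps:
C = 83/24 (C = 14*(-1/16) - 39*(-⅑) = -7/8 + 13/3 = 83/24 ≈ 3.4583)
L(E) = -2605/72 (L(E) = -3 + (83/24 - 1*103)/3 = -3 + (83/24 - 103)/3 = -3 + (⅓)*(-2389/24) = -3 - 2389/72 = -2605/72)
(√(20707 - 15502) + 8235)*(L(-65) - 23728) = (√(20707 - 15502) + 8235)*(-2605/72 - 23728) = (√5205 + 8235)*(-1711021/72) = (8235 + √5205)*(-1711021/72) = -1565584215/8 - 1711021*√5205/72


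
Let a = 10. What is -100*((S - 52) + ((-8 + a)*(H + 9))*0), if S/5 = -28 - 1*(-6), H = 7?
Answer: 16200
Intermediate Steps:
S = -110 (S = 5*(-28 - 1*(-6)) = 5*(-28 + 6) = 5*(-22) = -110)
-100*((S - 52) + ((-8 + a)*(H + 9))*0) = -100*((-110 - 52) + ((-8 + 10)*(7 + 9))*0) = -100*(-162 + (2*16)*0) = -100*(-162 + 32*0) = -100*(-162 + 0) = -100*(-162) = 16200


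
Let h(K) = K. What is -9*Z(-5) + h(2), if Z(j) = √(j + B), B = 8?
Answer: 2 - 9*√3 ≈ -13.588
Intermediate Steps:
Z(j) = √(8 + j) (Z(j) = √(j + 8) = √(8 + j))
-9*Z(-5) + h(2) = -9*√(8 - 5) + 2 = -9*√3 + 2 = 2 - 9*√3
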